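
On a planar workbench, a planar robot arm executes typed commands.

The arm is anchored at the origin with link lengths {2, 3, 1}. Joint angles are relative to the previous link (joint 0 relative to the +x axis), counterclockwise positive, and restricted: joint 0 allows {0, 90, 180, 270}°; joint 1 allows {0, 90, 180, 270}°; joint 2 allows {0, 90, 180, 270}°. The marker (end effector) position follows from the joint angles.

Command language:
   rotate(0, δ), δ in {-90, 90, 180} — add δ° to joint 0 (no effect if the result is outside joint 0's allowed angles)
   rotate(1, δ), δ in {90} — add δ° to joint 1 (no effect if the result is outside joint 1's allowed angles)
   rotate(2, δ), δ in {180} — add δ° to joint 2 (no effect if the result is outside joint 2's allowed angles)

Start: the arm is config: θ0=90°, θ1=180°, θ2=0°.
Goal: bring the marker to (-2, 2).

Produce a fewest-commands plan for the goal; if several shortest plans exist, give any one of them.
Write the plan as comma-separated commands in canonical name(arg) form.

initial: config: θ0=90°, θ1=180°, θ2=0°
1. rotate(1, 90) → config: θ0=90°, θ1=270°, θ2=0°
2. rotate(2, 180) → config: θ0=90°, θ1=270°, θ2=180°
3. rotate(0, 90) → config: θ0=180°, θ1=270°, θ2=180°
minimal: 3 command(s), checked below 3.

rotate(1, 90), rotate(2, 180), rotate(0, 90)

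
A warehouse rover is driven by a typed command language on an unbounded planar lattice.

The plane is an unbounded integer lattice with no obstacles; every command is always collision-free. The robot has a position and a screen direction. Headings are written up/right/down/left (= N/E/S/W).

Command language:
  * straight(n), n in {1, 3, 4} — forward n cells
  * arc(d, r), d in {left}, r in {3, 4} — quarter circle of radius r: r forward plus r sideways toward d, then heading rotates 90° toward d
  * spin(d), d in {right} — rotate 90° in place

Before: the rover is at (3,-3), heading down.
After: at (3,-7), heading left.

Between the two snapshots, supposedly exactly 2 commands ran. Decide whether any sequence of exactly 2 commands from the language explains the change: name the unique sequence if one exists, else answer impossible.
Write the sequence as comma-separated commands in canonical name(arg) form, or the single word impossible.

straight(4), spin(right)

key: running spin(right) before straight(4) would end elsewhere — order is forced
start: at (3,-3), heading down
[1] after straight(4): at (3,-7), heading down
[2] after spin(right): at (3,-7), heading left
no rival 2-sequence matches.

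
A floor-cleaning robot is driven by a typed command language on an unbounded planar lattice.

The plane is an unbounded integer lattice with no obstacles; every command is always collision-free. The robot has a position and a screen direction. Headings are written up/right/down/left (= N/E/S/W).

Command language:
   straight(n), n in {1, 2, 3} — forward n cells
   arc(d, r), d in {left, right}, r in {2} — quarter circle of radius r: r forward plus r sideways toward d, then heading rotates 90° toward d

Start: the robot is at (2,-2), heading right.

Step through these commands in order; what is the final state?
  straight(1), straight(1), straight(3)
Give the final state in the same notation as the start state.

at (7,-2), heading right

t0: at (2,-2), heading right
[1] after straight(1): at (3,-2), heading right
[2] after straight(1): at (4,-2), heading right
[3] after straight(3): at (7,-2), heading right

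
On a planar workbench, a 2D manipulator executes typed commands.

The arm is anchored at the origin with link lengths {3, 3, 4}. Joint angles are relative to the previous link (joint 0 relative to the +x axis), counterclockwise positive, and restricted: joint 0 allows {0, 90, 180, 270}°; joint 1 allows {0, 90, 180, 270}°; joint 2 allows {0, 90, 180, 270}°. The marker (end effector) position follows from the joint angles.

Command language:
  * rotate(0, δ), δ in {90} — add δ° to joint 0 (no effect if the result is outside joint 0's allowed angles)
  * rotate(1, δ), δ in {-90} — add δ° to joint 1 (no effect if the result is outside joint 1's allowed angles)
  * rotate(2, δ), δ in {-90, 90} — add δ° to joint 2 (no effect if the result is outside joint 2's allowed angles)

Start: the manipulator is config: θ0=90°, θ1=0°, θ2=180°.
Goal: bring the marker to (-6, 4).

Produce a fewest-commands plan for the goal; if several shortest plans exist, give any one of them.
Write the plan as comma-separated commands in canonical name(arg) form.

from: config: θ0=90°, θ1=0°, θ2=180°
[1] after rotate(0, 90): config: θ0=180°, θ1=0°, θ2=180°
[2] after rotate(2, 90): config: θ0=180°, θ1=0°, θ2=270°
nothing shorter than 2 reaches the goal.

rotate(0, 90), rotate(2, 90)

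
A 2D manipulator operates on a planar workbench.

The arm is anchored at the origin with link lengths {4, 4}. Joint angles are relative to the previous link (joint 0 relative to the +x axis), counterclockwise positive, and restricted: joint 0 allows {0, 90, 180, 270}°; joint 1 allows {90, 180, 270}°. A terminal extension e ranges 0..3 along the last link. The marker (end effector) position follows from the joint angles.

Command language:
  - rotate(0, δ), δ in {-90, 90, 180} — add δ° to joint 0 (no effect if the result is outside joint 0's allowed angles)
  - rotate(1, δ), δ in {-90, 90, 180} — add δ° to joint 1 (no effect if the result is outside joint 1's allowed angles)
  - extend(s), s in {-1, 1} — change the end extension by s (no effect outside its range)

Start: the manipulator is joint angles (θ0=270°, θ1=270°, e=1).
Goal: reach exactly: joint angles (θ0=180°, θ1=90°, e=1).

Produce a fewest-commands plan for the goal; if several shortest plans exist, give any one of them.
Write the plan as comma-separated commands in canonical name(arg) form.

t0: joint angles (θ0=270°, θ1=270°, e=1)
1. rotate(1, 180) → joint angles (θ0=270°, θ1=90°, e=1)
2. rotate(0, -90) → joint angles (θ0=180°, θ1=90°, e=1)
minimal: 2 command(s), checked below 2.

rotate(1, 180), rotate(0, -90)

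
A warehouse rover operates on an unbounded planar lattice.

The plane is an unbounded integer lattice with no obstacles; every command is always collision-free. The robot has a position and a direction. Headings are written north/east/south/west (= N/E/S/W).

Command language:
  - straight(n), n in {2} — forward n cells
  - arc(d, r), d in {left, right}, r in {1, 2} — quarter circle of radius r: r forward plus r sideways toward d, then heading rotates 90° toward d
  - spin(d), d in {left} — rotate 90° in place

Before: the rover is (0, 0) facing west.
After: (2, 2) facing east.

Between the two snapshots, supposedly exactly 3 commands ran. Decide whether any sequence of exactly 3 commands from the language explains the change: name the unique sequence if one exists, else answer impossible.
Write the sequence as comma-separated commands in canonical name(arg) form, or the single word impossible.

key: cell and facing (now E) both changed — the 3 commands mix motion and turning
start: (0, 0) facing west
1. arc(right, 1) → (-1, 1) facing north
2. arc(right, 1) → (0, 2) facing east
3. straight(2) → (2, 2) facing east
no rival 3-sequence matches.

arc(right, 1), arc(right, 1), straight(2)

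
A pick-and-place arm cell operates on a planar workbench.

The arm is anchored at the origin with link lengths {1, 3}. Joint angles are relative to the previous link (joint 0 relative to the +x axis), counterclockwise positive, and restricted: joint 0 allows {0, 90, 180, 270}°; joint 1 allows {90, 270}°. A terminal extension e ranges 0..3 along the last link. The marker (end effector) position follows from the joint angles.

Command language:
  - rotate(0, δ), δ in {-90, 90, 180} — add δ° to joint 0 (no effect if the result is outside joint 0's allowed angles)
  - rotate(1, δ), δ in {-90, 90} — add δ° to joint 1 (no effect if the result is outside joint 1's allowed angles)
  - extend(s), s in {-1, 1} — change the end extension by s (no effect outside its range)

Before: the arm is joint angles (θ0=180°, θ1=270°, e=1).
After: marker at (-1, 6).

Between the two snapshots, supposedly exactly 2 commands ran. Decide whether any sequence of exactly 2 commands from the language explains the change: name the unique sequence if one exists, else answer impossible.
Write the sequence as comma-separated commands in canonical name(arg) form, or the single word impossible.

initial: joint angles (θ0=180°, θ1=270°, e=1)
step 1 (extend(1)): joint angles (θ0=180°, θ1=270°, e=2)
step 2 (extend(1)): joint angles (θ0=180°, θ1=270°, e=3)
no rival 2-sequence matches.

extend(1), extend(1)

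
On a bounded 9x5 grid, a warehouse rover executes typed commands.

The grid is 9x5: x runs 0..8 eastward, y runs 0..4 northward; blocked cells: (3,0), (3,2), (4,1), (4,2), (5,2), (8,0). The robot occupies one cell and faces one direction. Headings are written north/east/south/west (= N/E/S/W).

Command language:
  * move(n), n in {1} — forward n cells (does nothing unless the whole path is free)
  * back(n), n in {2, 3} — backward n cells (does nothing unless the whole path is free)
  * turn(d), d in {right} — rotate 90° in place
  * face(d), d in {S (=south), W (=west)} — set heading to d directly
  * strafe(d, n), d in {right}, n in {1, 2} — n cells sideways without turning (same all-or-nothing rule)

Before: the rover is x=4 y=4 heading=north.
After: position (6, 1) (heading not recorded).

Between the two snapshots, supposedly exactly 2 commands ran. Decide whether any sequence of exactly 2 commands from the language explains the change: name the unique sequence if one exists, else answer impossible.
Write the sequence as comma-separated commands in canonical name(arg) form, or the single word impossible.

key: order matters: swapping strafe(right, 2) and back(3) lands elsewhere
begin: x=4 y=4 heading=north
1. strafe(right, 2) → x=6 y=4 heading=north
2. back(3) → x=6 y=1 heading=north
all 64 alternatives checked — unique.

strafe(right, 2), back(3)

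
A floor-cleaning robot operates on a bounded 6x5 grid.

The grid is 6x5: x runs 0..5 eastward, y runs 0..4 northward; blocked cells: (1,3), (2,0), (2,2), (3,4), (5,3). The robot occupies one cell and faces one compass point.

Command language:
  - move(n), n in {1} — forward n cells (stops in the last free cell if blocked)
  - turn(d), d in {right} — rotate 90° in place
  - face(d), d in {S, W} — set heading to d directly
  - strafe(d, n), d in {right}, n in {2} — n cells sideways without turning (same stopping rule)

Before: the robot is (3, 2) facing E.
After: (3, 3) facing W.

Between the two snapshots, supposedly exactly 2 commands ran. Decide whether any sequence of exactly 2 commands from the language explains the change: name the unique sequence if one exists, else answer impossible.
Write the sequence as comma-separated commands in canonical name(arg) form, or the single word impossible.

key: strafe(right, 2) is stopped early by the blocked cell at (3,4)
from: (3, 2) facing E
[1] after face(W): (3, 2) facing W
[2] after strafe(right, 2): (3, 3) facing W
uniquely the one of 25 2-step routes that fits.

face(W), strafe(right, 2)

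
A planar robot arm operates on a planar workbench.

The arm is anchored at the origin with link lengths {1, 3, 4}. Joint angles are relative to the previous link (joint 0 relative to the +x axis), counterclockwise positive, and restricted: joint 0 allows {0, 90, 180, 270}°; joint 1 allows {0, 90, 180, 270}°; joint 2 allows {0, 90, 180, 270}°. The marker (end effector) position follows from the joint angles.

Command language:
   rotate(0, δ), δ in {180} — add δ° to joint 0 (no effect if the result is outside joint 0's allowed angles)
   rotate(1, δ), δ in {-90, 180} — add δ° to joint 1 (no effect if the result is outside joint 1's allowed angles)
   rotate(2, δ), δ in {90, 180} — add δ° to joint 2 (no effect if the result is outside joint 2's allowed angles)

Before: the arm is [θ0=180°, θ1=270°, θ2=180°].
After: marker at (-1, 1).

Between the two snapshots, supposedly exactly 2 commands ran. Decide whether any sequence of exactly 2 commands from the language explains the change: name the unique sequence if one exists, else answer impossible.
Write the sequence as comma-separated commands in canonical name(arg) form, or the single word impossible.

begin: [θ0=180°, θ1=270°, θ2=180°]
step 1 (rotate(1, -90)): [θ0=180°, θ1=180°, θ2=180°]
step 2 (rotate(1, -90)): [θ0=180°, θ1=90°, θ2=180°]
uniquely the one of 25 2-step routes that fits.

rotate(1, -90), rotate(1, -90)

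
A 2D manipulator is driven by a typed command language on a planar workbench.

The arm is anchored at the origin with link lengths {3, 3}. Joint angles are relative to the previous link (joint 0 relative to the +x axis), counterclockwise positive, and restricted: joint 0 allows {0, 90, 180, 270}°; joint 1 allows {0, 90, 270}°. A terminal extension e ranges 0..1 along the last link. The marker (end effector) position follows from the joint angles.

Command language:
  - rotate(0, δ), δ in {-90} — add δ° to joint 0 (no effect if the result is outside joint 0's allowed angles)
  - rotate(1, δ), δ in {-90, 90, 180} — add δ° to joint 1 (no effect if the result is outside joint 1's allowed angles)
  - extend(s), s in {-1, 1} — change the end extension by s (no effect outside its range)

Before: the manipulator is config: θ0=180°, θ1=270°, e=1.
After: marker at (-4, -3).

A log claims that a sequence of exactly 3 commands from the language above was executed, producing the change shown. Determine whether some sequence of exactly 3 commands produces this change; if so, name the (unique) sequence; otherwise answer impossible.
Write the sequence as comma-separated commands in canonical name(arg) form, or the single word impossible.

t0: config: θ0=180°, θ1=270°, e=1
1. rotate(0, -90) → config: θ0=90°, θ1=270°, e=1
2. rotate(0, -90) → config: θ0=0°, θ1=270°, e=1
3. rotate(0, -90) → config: θ0=270°, θ1=270°, e=1
no other 3-command option fits: unique.

rotate(0, -90), rotate(0, -90), rotate(0, -90)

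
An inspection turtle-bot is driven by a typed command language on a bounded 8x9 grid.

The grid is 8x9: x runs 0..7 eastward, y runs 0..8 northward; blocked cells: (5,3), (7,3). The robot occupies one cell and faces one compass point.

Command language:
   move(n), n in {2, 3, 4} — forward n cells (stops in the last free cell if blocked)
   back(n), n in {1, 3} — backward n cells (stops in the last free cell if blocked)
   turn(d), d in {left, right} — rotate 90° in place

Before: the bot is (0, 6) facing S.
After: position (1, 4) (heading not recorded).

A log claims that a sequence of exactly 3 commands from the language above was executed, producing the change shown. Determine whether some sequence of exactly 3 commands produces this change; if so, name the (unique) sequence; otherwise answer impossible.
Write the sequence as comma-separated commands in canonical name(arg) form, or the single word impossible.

move(2), turn(right), back(1)

key: order matters: swapping move(2) and back(1) lands elsewhere
start: (0, 6) facing S
step 1 (move(2)): (0, 4) facing S
step 2 (turn(right)): (0, 4) facing W
step 3 (back(1)): (1, 4) facing W
no other 3-command option fits: unique.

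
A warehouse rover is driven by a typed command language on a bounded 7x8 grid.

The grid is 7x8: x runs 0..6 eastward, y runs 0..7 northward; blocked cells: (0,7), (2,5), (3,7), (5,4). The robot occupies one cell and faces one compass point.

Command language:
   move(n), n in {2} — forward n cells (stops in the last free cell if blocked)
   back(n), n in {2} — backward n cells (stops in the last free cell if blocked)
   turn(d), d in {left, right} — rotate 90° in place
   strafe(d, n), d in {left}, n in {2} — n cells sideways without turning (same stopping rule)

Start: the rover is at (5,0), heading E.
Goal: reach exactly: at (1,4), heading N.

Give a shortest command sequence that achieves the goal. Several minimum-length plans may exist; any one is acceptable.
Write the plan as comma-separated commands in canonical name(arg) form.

start: at (5,0), heading E
step 1 (back(2)): at (3,0), heading E
step 2 (back(2)): at (1,0), heading E
step 3 (turn(left)): at (1,0), heading N
step 4 (move(2)): at (1,2), heading N
step 5 (move(2)): at (1,4), heading N
minimal: 5 command(s), checked below 5.

back(2), back(2), turn(left), move(2), move(2)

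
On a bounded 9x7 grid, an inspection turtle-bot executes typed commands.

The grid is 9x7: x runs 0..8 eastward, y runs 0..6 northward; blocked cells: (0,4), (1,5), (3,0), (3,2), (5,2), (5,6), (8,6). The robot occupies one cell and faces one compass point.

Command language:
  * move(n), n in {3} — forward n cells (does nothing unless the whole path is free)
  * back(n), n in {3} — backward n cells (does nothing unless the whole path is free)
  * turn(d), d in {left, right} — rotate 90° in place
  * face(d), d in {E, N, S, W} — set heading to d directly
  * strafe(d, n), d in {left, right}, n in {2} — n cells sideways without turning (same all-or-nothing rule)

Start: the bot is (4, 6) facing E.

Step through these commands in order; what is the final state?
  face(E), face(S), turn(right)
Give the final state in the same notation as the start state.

start: (4, 6) facing E
step 1 (face(E)): (4, 6) facing E
step 2 (face(S)): (4, 6) facing S
step 3 (turn(right)): (4, 6) facing W

(4, 6) facing W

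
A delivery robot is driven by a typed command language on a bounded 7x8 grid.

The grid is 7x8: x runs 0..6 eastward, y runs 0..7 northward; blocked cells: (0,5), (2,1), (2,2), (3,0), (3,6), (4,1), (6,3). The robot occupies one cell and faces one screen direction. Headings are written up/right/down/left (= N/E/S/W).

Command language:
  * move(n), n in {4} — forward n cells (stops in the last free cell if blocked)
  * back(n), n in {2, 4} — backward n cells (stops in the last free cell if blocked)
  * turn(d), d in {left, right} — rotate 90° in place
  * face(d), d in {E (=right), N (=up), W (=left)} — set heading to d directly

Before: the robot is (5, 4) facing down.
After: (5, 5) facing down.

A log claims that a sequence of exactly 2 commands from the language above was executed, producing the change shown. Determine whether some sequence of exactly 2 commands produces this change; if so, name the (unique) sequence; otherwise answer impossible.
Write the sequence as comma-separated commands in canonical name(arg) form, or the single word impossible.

no 2-step route produces this change.

impossible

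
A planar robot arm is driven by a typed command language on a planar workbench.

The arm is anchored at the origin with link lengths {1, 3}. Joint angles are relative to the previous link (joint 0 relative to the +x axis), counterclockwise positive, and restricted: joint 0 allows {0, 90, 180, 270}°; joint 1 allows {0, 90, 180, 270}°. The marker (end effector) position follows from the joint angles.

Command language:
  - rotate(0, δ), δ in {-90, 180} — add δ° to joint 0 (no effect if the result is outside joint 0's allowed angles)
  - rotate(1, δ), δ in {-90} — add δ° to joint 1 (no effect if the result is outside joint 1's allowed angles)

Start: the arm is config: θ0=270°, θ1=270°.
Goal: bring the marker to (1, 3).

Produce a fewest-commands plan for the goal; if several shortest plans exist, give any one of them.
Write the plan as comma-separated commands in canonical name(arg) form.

initial: config: θ0=270°, θ1=270°
step 1 (rotate(1, -90)): config: θ0=270°, θ1=180°
step 2 (rotate(1, -90)): config: θ0=270°, θ1=90°
step 3 (rotate(0, -90)): config: θ0=180°, θ1=90°
step 4 (rotate(0, 180)): config: θ0=0°, θ1=90°
shorter routes all fall short; 4 is best.

rotate(1, -90), rotate(1, -90), rotate(0, -90), rotate(0, 180)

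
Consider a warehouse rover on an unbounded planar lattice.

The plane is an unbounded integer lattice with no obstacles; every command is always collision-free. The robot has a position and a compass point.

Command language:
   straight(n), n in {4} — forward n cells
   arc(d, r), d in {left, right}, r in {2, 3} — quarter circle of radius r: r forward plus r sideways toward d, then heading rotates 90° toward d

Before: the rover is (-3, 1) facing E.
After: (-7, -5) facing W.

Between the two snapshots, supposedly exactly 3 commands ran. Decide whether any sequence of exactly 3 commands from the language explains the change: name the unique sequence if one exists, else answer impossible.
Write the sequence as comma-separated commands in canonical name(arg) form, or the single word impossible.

key: position moved to (-7,-5) AND the heading swung to W — translation plus rotation needed
begin: (-3, 1) facing E
1. arc(right, 3) → (0, -2) facing S
2. arc(right, 3) → (-3, -5) facing W
3. straight(4) → (-7, -5) facing W
all 125 alternatives checked — unique.

arc(right, 3), arc(right, 3), straight(4)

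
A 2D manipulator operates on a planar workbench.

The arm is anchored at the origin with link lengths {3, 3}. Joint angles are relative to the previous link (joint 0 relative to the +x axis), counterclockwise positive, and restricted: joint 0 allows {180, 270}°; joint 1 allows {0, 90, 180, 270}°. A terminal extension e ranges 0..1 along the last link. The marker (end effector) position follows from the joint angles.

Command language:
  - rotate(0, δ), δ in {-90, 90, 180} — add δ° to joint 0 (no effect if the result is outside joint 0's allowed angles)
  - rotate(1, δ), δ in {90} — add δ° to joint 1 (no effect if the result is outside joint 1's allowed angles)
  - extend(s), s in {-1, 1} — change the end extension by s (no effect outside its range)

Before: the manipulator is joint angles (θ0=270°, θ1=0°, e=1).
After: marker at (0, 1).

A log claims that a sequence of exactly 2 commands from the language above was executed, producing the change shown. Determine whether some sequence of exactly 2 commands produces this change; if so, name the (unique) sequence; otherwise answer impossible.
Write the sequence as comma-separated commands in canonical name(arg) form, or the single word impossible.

rotate(1, 90), rotate(1, 90)

initial: joint angles (θ0=270°, θ1=0°, e=1)
step 1 (rotate(1, 90)): joint angles (θ0=270°, θ1=90°, e=1)
step 2 (rotate(1, 90)): joint angles (θ0=270°, θ1=180°, e=1)
no other 2-command option fits: unique.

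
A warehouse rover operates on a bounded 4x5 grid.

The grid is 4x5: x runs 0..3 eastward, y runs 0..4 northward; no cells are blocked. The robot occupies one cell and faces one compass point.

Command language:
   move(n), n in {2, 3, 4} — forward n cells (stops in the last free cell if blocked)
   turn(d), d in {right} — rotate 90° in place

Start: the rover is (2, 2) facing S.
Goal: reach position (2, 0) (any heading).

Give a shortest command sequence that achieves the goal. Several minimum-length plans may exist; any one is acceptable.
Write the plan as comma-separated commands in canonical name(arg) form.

move(4)

begin: (2, 2) facing S
[1] after move(4): (2, 0) facing S
nothing shorter than 1 reaches the goal.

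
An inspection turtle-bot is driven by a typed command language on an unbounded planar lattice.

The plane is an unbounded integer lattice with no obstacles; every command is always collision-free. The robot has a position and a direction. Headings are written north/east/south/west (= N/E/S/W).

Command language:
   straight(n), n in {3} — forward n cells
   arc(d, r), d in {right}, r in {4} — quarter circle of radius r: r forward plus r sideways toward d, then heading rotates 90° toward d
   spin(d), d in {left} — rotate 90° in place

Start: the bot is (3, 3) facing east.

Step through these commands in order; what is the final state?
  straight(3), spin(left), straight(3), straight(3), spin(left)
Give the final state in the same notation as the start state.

(6, 9) facing west

start: (3, 3) facing east
step 1 (straight(3)): (6, 3) facing east
step 2 (spin(left)): (6, 3) facing north
step 3 (straight(3)): (6, 6) facing north
step 4 (straight(3)): (6, 9) facing north
step 5 (spin(left)): (6, 9) facing west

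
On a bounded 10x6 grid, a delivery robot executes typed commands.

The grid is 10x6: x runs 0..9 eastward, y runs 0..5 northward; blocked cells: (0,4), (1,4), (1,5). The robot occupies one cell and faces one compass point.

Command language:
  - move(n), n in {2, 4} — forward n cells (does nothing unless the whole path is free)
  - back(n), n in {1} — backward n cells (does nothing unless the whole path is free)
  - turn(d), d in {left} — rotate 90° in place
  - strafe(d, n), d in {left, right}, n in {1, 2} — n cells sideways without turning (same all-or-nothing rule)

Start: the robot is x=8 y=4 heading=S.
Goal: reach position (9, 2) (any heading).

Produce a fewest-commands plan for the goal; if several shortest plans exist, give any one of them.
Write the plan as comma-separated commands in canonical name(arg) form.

from: x=8 y=4 heading=S
1. move(2) → x=8 y=2 heading=S
2. strafe(left, 1) → x=9 y=2 heading=S
nothing shorter than 2 reaches the goal.

move(2), strafe(left, 1)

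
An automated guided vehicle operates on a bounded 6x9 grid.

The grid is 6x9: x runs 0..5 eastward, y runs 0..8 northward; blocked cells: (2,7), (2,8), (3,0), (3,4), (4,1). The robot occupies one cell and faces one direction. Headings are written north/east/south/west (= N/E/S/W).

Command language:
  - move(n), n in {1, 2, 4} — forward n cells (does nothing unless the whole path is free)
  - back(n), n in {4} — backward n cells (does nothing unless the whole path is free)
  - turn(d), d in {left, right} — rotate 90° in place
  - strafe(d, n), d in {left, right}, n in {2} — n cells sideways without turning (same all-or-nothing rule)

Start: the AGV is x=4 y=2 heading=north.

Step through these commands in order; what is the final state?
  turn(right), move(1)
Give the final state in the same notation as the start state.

x=5 y=2 heading=east

from: x=4 y=2 heading=north
[1] after turn(right): x=4 y=2 heading=east
[2] after move(1): x=5 y=2 heading=east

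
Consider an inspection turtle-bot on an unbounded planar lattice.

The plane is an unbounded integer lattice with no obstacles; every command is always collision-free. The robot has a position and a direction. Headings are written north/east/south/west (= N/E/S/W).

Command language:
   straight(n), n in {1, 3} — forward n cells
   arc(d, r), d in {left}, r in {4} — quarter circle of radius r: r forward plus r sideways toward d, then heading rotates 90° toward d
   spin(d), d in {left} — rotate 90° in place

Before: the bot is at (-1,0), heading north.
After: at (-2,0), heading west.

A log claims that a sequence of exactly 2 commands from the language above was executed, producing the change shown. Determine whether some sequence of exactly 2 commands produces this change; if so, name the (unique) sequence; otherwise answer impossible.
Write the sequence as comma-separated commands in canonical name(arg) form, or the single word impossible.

spin(left), straight(1)

key: position moved to (-2,0) AND the heading swung to W — translation plus rotation needed
begin: at (-1,0), heading north
step 1 (spin(left)): at (-1,0), heading west
step 2 (straight(1)): at (-2,0), heading west
uniquely the one of 16 2-step routes that fits.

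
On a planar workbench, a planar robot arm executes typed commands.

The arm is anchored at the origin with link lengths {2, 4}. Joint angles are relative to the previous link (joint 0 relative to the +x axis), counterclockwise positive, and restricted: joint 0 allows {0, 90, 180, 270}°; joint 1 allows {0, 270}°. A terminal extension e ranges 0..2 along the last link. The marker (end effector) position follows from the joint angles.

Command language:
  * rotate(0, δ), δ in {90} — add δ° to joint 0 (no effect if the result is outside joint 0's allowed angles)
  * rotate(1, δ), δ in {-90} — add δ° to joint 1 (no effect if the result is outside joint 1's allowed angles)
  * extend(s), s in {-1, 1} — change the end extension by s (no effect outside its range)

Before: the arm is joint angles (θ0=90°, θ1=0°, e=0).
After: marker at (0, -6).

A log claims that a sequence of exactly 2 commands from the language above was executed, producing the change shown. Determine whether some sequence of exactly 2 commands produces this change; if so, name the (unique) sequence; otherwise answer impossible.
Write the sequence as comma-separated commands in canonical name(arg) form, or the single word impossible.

rotate(0, 90), rotate(0, 90)

begin: joint angles (θ0=90°, θ1=0°, e=0)
step 1 (rotate(0, 90)): joint angles (θ0=180°, θ1=0°, e=0)
step 2 (rotate(0, 90)): joint angles (θ0=270°, θ1=0°, e=0)
no rival 2-sequence matches.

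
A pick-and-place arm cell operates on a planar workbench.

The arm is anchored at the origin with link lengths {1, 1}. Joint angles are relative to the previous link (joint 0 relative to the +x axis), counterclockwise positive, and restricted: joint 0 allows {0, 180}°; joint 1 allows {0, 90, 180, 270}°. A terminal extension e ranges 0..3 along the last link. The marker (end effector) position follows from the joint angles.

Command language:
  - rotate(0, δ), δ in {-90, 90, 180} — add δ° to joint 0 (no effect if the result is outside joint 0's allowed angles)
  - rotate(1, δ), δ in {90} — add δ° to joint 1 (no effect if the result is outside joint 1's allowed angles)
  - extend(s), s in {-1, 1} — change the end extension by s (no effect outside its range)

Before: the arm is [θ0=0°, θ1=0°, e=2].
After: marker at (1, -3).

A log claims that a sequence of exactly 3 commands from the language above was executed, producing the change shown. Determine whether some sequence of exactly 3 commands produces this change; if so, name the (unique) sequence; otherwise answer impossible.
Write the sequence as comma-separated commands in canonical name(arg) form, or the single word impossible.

begin: [θ0=0°, θ1=0°, e=2]
1. rotate(1, 90) → [θ0=0°, θ1=90°, e=2]
2. rotate(1, 90) → [θ0=0°, θ1=180°, e=2]
3. rotate(1, 90) → [θ0=0°, θ1=270°, e=2]
no rival 3-sequence matches.

rotate(1, 90), rotate(1, 90), rotate(1, 90)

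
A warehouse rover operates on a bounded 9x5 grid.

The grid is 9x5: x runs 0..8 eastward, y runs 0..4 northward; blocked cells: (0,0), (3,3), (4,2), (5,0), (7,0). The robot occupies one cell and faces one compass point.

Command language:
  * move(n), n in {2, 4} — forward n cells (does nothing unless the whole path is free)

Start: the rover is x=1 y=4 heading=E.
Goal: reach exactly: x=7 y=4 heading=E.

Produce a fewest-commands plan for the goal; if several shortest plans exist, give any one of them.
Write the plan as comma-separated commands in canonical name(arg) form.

begin: x=1 y=4 heading=E
1. move(4) → x=5 y=4 heading=E
2. move(2) → x=7 y=4 heading=E
no 1-step plan works, so 2 is optimal.

move(4), move(2)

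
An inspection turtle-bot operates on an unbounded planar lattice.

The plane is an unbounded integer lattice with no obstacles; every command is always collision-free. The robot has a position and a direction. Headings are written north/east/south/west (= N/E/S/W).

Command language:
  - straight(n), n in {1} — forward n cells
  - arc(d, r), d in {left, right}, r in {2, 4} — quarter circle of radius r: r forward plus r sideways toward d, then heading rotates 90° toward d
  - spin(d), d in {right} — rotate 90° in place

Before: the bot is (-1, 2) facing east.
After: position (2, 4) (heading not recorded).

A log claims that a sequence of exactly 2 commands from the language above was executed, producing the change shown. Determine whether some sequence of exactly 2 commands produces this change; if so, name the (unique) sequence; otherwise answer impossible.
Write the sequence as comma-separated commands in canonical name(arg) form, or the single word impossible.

key: running arc(left, 2) before straight(1) would end elsewhere — order is forced
t0: (-1, 2) facing east
t=1 straight(1) ⇒ (0, 2) facing east
t=2 arc(left, 2) ⇒ (2, 4) facing north
no rival 2-sequence matches.

straight(1), arc(left, 2)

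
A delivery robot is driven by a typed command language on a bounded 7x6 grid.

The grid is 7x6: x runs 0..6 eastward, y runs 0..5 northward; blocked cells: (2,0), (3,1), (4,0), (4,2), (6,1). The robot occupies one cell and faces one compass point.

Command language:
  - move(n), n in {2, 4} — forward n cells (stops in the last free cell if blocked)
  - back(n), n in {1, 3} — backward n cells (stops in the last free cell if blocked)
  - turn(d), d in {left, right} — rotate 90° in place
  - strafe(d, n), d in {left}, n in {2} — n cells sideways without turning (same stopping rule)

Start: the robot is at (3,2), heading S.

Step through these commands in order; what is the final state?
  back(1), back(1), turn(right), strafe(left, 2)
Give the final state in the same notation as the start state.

initial: at (3,2), heading S
[1] after back(1): at (3,3), heading S
[2] after back(1): at (3,4), heading S
[3] after turn(right): at (3,4), heading W
[4] after strafe(left, 2): at (3,2), heading W

at (3,2), heading W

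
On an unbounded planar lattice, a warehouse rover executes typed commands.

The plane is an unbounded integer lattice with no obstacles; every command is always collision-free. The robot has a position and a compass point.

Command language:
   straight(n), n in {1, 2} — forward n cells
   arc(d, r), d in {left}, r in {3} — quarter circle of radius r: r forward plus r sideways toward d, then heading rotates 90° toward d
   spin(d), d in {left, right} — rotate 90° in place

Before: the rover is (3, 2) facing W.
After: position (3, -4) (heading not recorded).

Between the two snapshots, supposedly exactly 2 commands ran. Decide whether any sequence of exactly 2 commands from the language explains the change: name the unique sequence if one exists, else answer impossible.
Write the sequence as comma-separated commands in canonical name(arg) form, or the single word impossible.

arc(left, 3), arc(left, 3)

start: (3, 2) facing W
[1] after arc(left, 3): (0, -1) facing S
[2] after arc(left, 3): (3, -4) facing E
uniquely the one of 25 2-step routes that fits.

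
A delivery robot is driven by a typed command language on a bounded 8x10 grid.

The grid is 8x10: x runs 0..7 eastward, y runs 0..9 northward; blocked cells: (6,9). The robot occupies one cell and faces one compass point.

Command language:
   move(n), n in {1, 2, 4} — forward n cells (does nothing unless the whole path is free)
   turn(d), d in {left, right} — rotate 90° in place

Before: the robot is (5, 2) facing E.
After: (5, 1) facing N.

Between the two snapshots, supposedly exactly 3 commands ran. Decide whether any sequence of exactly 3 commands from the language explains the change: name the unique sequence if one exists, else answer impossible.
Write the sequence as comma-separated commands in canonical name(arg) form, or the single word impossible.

impossible

every 3-command combo misses the target.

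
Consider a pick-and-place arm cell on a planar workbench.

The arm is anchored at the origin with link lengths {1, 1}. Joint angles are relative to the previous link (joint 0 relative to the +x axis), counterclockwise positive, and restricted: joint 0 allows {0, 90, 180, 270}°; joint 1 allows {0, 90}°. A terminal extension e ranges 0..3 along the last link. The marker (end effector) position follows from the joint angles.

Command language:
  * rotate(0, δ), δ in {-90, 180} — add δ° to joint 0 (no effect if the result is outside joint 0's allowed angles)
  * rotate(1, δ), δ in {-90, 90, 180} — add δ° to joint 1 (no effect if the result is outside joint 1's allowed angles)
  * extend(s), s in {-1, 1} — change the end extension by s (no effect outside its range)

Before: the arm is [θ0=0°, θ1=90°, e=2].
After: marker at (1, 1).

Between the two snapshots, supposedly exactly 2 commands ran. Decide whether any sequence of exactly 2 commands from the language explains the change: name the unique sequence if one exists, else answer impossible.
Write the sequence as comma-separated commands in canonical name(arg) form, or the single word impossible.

start: [θ0=0°, θ1=90°, e=2]
[1] after extend(-1): [θ0=0°, θ1=90°, e=1]
[2] after extend(-1): [θ0=0°, θ1=90°, e=0]
all 49 alternatives checked — unique.

extend(-1), extend(-1)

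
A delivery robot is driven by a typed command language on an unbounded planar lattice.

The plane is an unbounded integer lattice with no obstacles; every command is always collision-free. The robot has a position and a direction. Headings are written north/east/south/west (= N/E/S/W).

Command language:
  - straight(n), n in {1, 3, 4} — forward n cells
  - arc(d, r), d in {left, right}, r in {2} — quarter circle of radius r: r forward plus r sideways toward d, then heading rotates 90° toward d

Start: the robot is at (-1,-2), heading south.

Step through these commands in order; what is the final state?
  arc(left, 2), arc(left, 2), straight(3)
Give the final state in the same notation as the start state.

at (3,1), heading north

start: at (-1,-2), heading south
t=1 arc(left, 2) ⇒ at (1,-4), heading east
t=2 arc(left, 2) ⇒ at (3,-2), heading north
t=3 straight(3) ⇒ at (3,1), heading north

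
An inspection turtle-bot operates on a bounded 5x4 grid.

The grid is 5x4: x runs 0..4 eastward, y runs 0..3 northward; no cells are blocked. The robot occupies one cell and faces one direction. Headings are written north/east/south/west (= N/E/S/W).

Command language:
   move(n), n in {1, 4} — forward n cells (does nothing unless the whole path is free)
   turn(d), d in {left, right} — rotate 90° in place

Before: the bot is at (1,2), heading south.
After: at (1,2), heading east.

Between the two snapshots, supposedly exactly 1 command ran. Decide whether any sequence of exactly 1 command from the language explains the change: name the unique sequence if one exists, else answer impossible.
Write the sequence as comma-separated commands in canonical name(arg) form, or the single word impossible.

turn(left)

key: parked at (1,2) the whole time — nothing moves the robot
from: at (1,2), heading south
1. turn(left) → at (1,2), heading east
uniquely the one of 4 1-step routes that fits.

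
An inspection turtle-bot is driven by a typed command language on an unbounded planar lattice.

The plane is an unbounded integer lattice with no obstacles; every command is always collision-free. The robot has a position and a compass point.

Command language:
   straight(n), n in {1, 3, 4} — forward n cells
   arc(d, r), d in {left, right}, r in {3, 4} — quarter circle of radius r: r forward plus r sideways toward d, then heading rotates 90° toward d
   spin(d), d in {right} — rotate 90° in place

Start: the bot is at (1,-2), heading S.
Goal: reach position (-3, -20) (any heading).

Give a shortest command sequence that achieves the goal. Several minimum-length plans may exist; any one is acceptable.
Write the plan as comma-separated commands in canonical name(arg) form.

arc(left, 3), arc(right, 4), arc(right, 3), arc(left, 4), arc(right, 4)

t0: at (1,-2), heading S
step 1 (arc(left, 3)): at (4,-5), heading E
step 2 (arc(right, 4)): at (8,-9), heading S
step 3 (arc(right, 3)): at (5,-12), heading W
step 4 (arc(left, 4)): at (1,-16), heading S
step 5 (arc(right, 4)): at (-3,-20), heading W
minimal: 5 command(s), checked below 5.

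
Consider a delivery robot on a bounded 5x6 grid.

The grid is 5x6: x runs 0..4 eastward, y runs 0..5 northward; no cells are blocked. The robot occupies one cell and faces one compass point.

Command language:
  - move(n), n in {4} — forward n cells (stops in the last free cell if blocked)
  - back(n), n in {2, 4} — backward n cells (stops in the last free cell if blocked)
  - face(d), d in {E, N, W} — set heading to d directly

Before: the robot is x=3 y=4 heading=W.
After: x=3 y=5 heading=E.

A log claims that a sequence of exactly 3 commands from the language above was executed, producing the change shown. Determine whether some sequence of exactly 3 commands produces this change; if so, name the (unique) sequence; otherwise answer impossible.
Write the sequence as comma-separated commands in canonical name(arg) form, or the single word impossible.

key: cell and facing (now E) both changed — the 3 commands mix motion and turning
initial: x=3 y=4 heading=W
[1] after face(N): x=3 y=4 heading=N
[2] after move(4): x=3 y=5 heading=N
[3] after face(E): x=3 y=5 heading=E
no rival 3-sequence matches.

face(N), move(4), face(E)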